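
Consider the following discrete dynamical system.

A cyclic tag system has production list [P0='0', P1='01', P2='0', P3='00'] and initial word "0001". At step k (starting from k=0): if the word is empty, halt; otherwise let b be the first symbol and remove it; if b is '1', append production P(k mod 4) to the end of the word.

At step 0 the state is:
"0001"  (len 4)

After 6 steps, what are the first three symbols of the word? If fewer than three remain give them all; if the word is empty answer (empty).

(empty)

t=0: "0001"  (len 4)
t=1: "001"  (len 3)
t=2: "01"  (len 2)
t=3: "1"  (len 1)
t=4: "00"  (len 2)
t=5: "0"  (len 1)
t=6: (halted — word empty)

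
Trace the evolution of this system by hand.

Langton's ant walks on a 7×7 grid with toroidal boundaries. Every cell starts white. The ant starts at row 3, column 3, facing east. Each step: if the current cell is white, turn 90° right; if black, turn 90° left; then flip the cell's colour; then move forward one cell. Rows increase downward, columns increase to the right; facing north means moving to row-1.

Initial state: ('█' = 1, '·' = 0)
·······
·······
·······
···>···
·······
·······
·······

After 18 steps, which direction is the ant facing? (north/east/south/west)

west

t=0: ·······
·······
·······
···>···
·······
·······
·······
t=1: ·······
·······
·······
···█···
···v···
·······
·······
t=2: ·······
·······
·······
···█···
··<█···
·······
·······
t=3: ·······
·······
·······
··^█···
··██···
·······
·······
t=4: ·······
·······
·······
··█>···
··██···
·······
·······
t=5: ·······
·······
···^···
··█····
··██···
·······
·······
t=6: ·······
·······
···█>··
··█····
··██···
·······
·······
t=7: ·······
·······
···██··
··█·v··
··██···
·······
·······
t=8: ·······
·······
···██··
··█<█··
··██···
·······
·······
t=9: ·······
·······
···^█··
··███··
··██···
·······
·······
t=10: ·······
·······
··<·█··
··███··
··██···
·······
·······
t=11: ·······
··^····
··█·█··
··███··
··██···
·······
·······
t=12: ·······
··█>···
··█·█··
··███··
··██···
·······
·······
t=13: ·······
··██···
··█v█··
··███··
··██···
·······
·······
t=14: ·······
··██···
··<██··
··███··
··██···
·······
·······
t=15: ·······
··██···
···██··
··v██··
··██···
·······
·······
t=16: ·······
··██···
···██··
···>█··
··██···
·······
·······
t=17: ·······
··██···
···^█··
····█··
··██···
·······
·······
t=18: ·······
··██···
··<·█··
····█··
··██···
·······
·······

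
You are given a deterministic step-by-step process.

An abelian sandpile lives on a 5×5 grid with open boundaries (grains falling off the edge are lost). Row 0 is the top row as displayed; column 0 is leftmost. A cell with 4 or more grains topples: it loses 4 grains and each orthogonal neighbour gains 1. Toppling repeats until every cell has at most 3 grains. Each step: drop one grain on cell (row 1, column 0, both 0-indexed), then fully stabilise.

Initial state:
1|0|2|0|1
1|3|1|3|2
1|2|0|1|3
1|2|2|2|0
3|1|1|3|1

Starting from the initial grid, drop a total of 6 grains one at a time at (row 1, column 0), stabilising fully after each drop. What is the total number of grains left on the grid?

41

k=0  1|0|2|0|1
1|3|1|3|2
1|2|0|1|3
1|2|2|2|0
3|1|1|3|1
k=1  1|0|2|0|1
2|3|1|3|2
1|2|0|1|3
1|2|2|2|0
3|1|1|3|1
k=2  1|0|2|0|1
3|3|1|3|2
1|2|0|1|3
1|2|2|2|0
3|1|1|3|1
k=3  2|1|2|0|1
1|0|2|3|2
2|3|0|1|3
1|2|2|2|0
3|1|1|3|1
k=4  2|1|2|0|1
2|0|2|3|2
2|3|0|1|3
1|2|2|2|0
3|1|1|3|1
k=5  2|1|2|0|1
3|0|2|3|2
2|3|0|1|3
1|2|2|2|0
3|1|1|3|1
k=6  3|1|2|0|1
0|1|2|3|2
3|3|0|1|3
1|2|2|2|0
3|1|1|3|1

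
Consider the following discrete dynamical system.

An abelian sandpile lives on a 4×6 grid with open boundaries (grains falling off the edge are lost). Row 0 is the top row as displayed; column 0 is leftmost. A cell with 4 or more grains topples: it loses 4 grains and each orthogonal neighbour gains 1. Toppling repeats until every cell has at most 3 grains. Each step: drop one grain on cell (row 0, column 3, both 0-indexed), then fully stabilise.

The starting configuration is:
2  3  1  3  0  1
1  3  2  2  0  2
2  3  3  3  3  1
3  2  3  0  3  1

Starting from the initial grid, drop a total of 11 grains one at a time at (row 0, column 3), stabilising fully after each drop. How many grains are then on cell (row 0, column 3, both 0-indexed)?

2

t=0: 2  3  1  3  0  1
1  3  2  2  0  2
2  3  3  3  3  1
3  2  3  0  3  1
t=1: 2  3  2  0  1  1
1  3  2  3  0  2
2  3  3  3  3  1
3  2  3  0  3  1
t=2: 2  3  2  1  1  1
1  3  2  3  0  2
2  3  3  3  3  1
3  2  3  0  3  1
t=3: 2  3  2  2  1  1
1  3  2  3  0  2
2  3  3  3  3  1
3  2  3  0  3  1
t=4: 2  3  2  3  1  1
1  3  2  3  0  2
2  3  3  3  3  1
3  2  3  0  3  1
t=5: 3  1  1  2  2  1
3  2  2  2  2  2
0  3  3  2  1  2
1  1  1  3  0  2
t=6: 3  1  1  3  2  1
3  2  2  2  2  2
0  3  3  2  1  2
1  1  1  3  0  2
t=7: 3  1  2  0  3  1
3  2  2  3  2  2
0  3  3  2  1  2
1  1  1  3  0  2
t=8: 3  1  2  1  3  1
3  2  2  3  2  2
0  3  3  2  1  2
1  1  1  3  0  2
t=9: 3  1  2  2  3  1
3  2  2  3  2  2
0  3  3  2  1  2
1  1  1  3  0  2
t=10: 3  1  2  3  3  1
3  2  2  3  2  2
0  3  3  2  1  2
1  1  1  3  0  2
t=11: 3  1  3  2  1  2
3  2  3  1  0  3
0  3  3  3  2  2
1  1  1  3  0  2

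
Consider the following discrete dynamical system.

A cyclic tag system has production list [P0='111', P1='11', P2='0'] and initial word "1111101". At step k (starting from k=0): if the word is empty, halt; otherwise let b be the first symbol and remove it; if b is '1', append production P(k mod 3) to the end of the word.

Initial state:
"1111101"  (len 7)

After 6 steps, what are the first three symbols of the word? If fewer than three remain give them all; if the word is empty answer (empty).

111

t=0: "1111101"  (len 7)
t=1: "111101111"  (len 9)
t=2: "1110111111"  (len 10)
t=3: "1101111110"  (len 10)
t=4: "101111110111"  (len 12)
t=5: "0111111011111"  (len 13)
t=6: "111111011111"  (len 12)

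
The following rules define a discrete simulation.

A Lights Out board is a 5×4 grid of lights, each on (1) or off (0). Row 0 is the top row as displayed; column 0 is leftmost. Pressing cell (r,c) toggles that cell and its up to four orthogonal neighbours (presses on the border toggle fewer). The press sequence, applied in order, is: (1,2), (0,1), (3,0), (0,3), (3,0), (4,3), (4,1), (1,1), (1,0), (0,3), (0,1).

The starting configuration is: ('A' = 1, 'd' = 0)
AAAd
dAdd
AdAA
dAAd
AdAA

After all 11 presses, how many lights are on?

t=0: AAAd
dAdd
AdAA
dAAd
AdAA
t=1: AAdd
ddAA
AddA
dAAd
AdAA
t=2: ddAd
dAAA
AddA
dAAd
AdAA
t=3: ddAd
dAAA
dddA
AdAd
ddAA
t=4: dddA
dAAd
dddA
AdAd
ddAA
t=5: dddA
dAAd
AddA
dAAd
AdAA
t=6: dddA
dAAd
AddA
dAAA
Addd
t=7: dddA
dAAd
AddA
ddAA
dAAd
t=8: dAdA
Addd
AAdA
ddAA
dAAd
t=9: AAdA
dAdd
dAdA
ddAA
dAAd
t=10: AAAd
dAdA
dAdA
ddAA
dAAd
t=11: dddd
dddA
dAdA
ddAA
dAAd

7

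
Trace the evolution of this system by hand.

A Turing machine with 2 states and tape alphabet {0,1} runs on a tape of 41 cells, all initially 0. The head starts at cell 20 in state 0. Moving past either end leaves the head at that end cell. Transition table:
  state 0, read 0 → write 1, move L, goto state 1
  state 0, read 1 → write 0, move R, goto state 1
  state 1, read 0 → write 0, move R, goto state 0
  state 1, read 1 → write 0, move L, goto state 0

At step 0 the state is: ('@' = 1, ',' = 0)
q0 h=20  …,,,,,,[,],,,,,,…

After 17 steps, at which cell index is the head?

27

gen 0: q0 h=20  …,,,,,,[,],,,,,,…
gen 1: q1 h=19  …,,,,,,[,]@,,,,,…
gen 2: q0 h=20  …,,,,,,[@],,,,,,…
gen 3: q1 h=21  …,,,,,,[,],,,,,,…
gen 4: q0 h=22  …,,,,,,[,],,,,,,…
gen 5: q1 h=21  …,,,,,,[,]@,,,,,…
gen 6: q0 h=22  …,,,,,,[@],,,,,,…
gen 7: q1 h=23  …,,,,,,[,],,,,,,…
gen 8: q0 h=24  …,,,,,,[,],,,,,,…
gen 9: q1 h=23  …,,,,,,[,]@,,,,,…
gen 10: q0 h=24  …,,,,,,[@],,,,,,…
gen 11: q1 h=25  …,,,,,,[,],,,,,,…
gen 12: q0 h=26  …,,,,,,[,],,,,,,…
gen 13: q1 h=25  …,,,,,,[,]@,,,,,…
gen 14: q0 h=26  …,,,,,,[@],,,,,,…
gen 15: q1 h=27  …,,,,,,[,],,,,,,…
gen 16: q0 h=28  …,,,,,,[,],,,,,,…
gen 17: q1 h=27  …,,,,,,[,]@,,,,,…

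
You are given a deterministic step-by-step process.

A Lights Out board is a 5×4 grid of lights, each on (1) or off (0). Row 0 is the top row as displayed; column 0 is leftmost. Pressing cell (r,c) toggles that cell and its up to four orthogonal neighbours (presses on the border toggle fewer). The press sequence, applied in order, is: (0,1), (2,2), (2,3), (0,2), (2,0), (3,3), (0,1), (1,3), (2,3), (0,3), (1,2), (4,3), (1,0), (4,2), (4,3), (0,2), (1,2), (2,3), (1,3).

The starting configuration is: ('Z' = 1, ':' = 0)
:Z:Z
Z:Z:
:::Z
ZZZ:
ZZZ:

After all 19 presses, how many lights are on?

0) :Z:Z
Z:Z:
:::Z
ZZZ:
ZZZ:
1) Z:ZZ
ZZZ:
:::Z
ZZZ:
ZZZ:
2) Z:ZZ
ZZ::
:ZZ:
ZZ::
ZZZ:
3) Z:ZZ
ZZ:Z
:Z:Z
ZZ:Z
ZZZ:
4) ZZ::
ZZZZ
:Z:Z
ZZ:Z
ZZZ:
5) ZZ::
:ZZZ
Z::Z
:Z:Z
ZZZ:
6) ZZ::
:ZZZ
Z:::
:ZZ:
ZZZZ
7) ::Z:
::ZZ
Z:::
:ZZ:
ZZZZ
8) ::ZZ
::::
Z::Z
:ZZ:
ZZZZ
9) ::ZZ
:::Z
Z:Z:
:ZZZ
ZZZZ
10) ::::
::::
Z:Z:
:ZZZ
ZZZZ
11) ::Z:
:ZZZ
Z:::
:ZZZ
ZZZZ
12) ::Z:
:ZZZ
Z:::
:ZZ:
ZZ::
13) Z:Z:
Z:ZZ
::::
:ZZ:
ZZ::
14) Z:Z:
Z:ZZ
::::
:Z::
Z:ZZ
15) Z:Z:
Z:ZZ
::::
:Z:Z
Z:::
16) ZZ:Z
Z::Z
::::
:Z:Z
Z:::
17) ZZZZ
ZZZ:
::Z:
:Z:Z
Z:::
18) ZZZZ
ZZZZ
:::Z
:Z::
Z:::
19) ZZZ:
ZZ::
::::
:Z::
Z:::

7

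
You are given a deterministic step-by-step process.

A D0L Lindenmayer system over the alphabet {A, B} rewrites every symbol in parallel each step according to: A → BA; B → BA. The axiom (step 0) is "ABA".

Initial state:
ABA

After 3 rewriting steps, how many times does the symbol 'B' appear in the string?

gen 0: ABA
gen 1: BABABA
gen 2: BABABABABABA
gen 3: BABABABABABABABABABABABA

12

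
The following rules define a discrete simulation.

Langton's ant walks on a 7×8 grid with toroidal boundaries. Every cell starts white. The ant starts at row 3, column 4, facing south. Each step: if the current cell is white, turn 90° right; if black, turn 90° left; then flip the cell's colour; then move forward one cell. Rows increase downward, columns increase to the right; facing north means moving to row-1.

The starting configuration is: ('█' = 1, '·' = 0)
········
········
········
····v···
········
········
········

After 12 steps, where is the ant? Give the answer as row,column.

3,6

0) ········
········
········
····v···
········
········
········
1) ········
········
········
···<█···
········
········
········
2) ········
········
···^····
···██···
········
········
········
3) ········
········
···█>···
···██···
········
········
········
4) ········
········
···██···
···█v···
········
········
········
5) ········
········
···██···
···█·>··
········
········
········
6) ········
········
···██···
···█·█··
·····v··
········
········
7) ········
········
···██···
···█·█··
····<█··
········
········
8) ········
········
···██···
···█^█··
····██··
········
········
9) ········
········
···██···
···██>··
····██··
········
········
10) ········
········
···██^··
···██···
····██··
········
········
11) ········
········
···███>·
···██···
····██··
········
········
12) ········
········
···████·
···██·v·
····██··
········
········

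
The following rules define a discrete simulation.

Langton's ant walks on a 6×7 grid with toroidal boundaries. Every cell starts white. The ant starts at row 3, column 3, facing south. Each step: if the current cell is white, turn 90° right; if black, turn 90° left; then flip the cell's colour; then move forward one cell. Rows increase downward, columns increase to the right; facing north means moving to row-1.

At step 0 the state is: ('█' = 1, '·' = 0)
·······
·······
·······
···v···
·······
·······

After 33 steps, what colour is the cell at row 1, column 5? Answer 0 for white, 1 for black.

step 0: ·······
·······
·······
···v···
·······
·······
step 1: ·······
·······
·······
··<█···
·······
·······
step 2: ·······
·······
··^····
··██···
·······
·······
step 3: ·······
·······
··█>···
··██···
·······
·······
step 4: ·······
·······
··██···
··█v···
·······
·······
step 5: ·······
·······
··██···
··█·>··
·······
·······
step 6: ·······
·······
··██···
··█·█··
····v··
·······
step 7: ·······
·······
··██···
··█·█··
···<█··
·······
step 8: ·······
·······
··██···
··█^█··
···██··
·······
step 9: ·······
·······
··██···
··██>··
···██··
·······
step 10: ·······
·······
··██^··
··██···
···██··
·······
step 11: ·······
·······
··███>·
··██···
···██··
·······
step 12: ·······
·······
··████·
··██·v·
···██··
·······
step 13: ·······
·······
··████·
··██<█·
···██··
·······
step 14: ·······
·······
··██^█·
··████·
···██··
·······
step 15: ·······
·······
··█<·█·
··████·
···██··
·······
step 16: ·······
·······
··█··█·
··█v██·
···██··
·······
step 17: ·······
·······
··█··█·
··█·>█·
···██··
·······
step 18: ·······
·······
··█·^█·
··█··█·
···██··
·······
step 19: ·······
·······
··█·█>·
··█··█·
···██··
·······
step 20: ·······
·····^·
··█·█··
··█··█·
···██··
·······
step 21: ·······
·····█>
··█·█··
··█··█·
···██··
·······
step 22: ·······
·····██
··█·█·v
··█··█·
···██··
·······
step 23: ·······
·····██
··█·█<█
··█··█·
···██··
·······
step 24: ·······
·····^█
··█·███
··█··█·
···██··
·······
step 25: ·······
····<·█
··█·███
··█··█·
···██··
·······
step 26: ····^··
····█·█
··█·███
··█··█·
···██··
·······
step 27: ····█>·
····█·█
··█·███
··█··█·
···██··
·······
step 28: ····██·
····█v█
··█·███
··█··█·
···██··
·······
step 29: ····██·
····<██
··█·███
··█··█·
···██··
·······
step 30: ····██·
·····██
··█·v██
··█··█·
···██··
·······
step 31: ····██·
·····██
··█··>█
··█··█·
···██··
·······
step 32: ····██·
·····^█
··█···█
··█··█·
···██··
·······
step 33: ····██·
····<·█
··█···█
··█··█·
···██··
·······

0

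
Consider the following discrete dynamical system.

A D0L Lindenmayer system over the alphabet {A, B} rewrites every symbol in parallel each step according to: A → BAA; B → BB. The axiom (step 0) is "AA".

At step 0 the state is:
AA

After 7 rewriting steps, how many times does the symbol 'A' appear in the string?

256

[0] AA
[1] BAABAA
[2] BBBAABAABBBAABAA
[3] BBBBBBBAABAABBBAABAABBBBBBBAABAABBBAABAA
[4] BBBBBBBBBBBBBBBAABAABBBAABAABBBBBBBAABAABBBAABAABBBBBBBBBBBBBBBAABAABBBAABAABBBBBBBAABAABBBAABAA
[5] BBBBBBBBBBBBBBBBBBBBBBBBBBBBBBBAABAABBBAABAABBBBBBBAABAABB…AABBBAABAABBBBBBBBBBBBBBBAABAABBBAABAABBBBBBBAABAABBBAABAA  (len 224)
[6] BBBBBBBBBBBBBBBBBBBBBBBBBBBBBBBBBBBBBBBBBBBBBBBBBBBBBBBBBB…AABBBAABAABBBBBBBBBBBBBBBAABAABBBAABAABBBBBBBAABAABBBAABAA  (len 512)
[7] BBBBBBBBBBBBBBBBBBBBBBBBBBBBBBBBBBBBBBBBBBBBBBBBBBBBBBBBBB…AABBBAABAABBBBBBBBBBBBBBBAABAABBBAABAABBBBBBBAABAABBBAABAA  (len 1152)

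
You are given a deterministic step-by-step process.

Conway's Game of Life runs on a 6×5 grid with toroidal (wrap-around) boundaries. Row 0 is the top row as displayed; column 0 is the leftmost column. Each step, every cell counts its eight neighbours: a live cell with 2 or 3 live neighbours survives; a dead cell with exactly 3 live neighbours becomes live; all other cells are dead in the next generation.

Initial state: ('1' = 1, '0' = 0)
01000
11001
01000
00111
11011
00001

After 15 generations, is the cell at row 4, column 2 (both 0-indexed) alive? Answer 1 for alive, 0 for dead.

0

step 0: 01000
11001
01000
00111
11011
00001
step 1: 01001
01100
01000
00000
01000
01111
step 2: 00001
01100
01100
00000
11010
01011
step 3: 01001
11110
01100
10000
11010
01010
step 4: 00001
00011
00011
10001
11000
01010
step 5: 10101
10000
00000
01010
01100
01101
step 6: 00101
11001
00000
01000
00000
00001
step 7: 01001
11011
01000
00000
00000
00010
step 8: 01000
01011
01101
00000
00000
00000
step 9: 10100
01011
01101
00000
00000
00000
step 10: 11111
00001
01101
00000
00000
00000
step 11: 11111
00000
10010
00000
00000
11111
step 12: 00000
00000
00000
00000
11111
00000
step 13: 00000
00000
00000
11111
11111
11111
step 14: 11111
00000
11111
00000
00000
00000
step 15: 11111
00000
11111
11111
00000
11111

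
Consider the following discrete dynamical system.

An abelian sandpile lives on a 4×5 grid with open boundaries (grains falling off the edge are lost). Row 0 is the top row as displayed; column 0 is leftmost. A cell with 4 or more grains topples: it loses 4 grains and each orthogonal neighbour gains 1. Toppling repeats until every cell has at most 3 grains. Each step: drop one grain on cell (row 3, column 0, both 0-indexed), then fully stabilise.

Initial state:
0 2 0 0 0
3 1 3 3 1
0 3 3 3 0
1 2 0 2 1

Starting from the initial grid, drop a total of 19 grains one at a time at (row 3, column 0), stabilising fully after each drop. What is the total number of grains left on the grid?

[0] 0 2 0 0 0
3 1 3 3 1
0 3 3 3 0
1 2 0 2 1
[1] 0 2 0 0 0
3 1 3 3 1
0 3 3 3 0
2 2 0 2 1
[2] 0 2 0 0 0
3 1 3 3 1
0 3 3 3 0
3 2 0 2 1
[3] 0 2 0 0 0
3 1 3 3 1
1 3 3 3 0
0 3 0 2 1
[4] 0 2 0 0 0
3 1 3 3 1
1 3 3 3 0
1 3 0 2 1
[5] 0 2 0 0 0
3 1 3 3 1
1 3 3 3 0
2 3 0 2 1
[6] 0 2 0 0 0
3 1 3 3 1
1 3 3 3 0
3 3 0 2 1
[7] 0 2 1 1 0
3 3 1 1 2
3 1 2 1 1
1 1 2 3 1
[8] 0 2 1 1 0
3 3 1 1 2
3 1 2 1 1
2 1 2 3 1
[9] 0 2 1 1 0
3 3 1 1 2
3 1 2 1 1
3 1 2 3 1
[10] 1 3 1 1 0
1 0 2 1 2
1 3 2 1 1
1 2 2 3 1
[11] 1 3 1 1 0
1 0 2 1 2
1 3 2 1 1
2 2 2 3 1
[12] 1 3 1 1 0
1 0 2 1 2
1 3 2 1 1
3 2 2 3 1
[13] 1 3 1 1 0
1 0 2 1 2
2 3 2 1 1
0 3 2 3 1
[14] 1 3 1 1 0
1 0 2 1 2
2 3 2 1 1
1 3 2 3 1
[15] 1 3 1 1 0
1 0 2 1 2
2 3 2 1 1
2 3 2 3 1
[16] 1 3 1 1 0
1 0 2 1 2
2 3 2 1 1
3 3 2 3 1
[17] 1 3 1 1 0
2 1 2 1 2
0 1 3 1 1
2 1 3 3 1
[18] 1 3 1 1 0
2 1 2 1 2
0 1 3 1 1
3 1 3 3 1
[19] 1 3 1 1 0
2 1 2 1 2
1 1 3 1 1
0 2 3 3 1

30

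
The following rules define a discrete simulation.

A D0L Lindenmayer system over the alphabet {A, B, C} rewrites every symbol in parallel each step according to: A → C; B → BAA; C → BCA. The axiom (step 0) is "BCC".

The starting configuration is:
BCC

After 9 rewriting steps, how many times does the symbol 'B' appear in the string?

k=0  BCC
k=1  BAABCABCA
k=2  BAACCBAABCACBAABCAC
k=3  BAACCBCABCABAACCBAABCACBCABAACCBAABCACBCA
k=4  BAACCBCABCABAABCACBAABCACBAACCBCABCABAACCBAABCACBCABAABCACBAACCBCABCABAACCBAABCACBCABAABCAC
k=5  BAACCBCABCABAABCACBAABCACBAACCBAABCACBCABAACCBAABCACBCABAA…CACBAABCACBAACCBCABCABAACCBAABCACBCABAABCACBAACCBAABCACBCA  (len 201)
k=6  BAACCBCABCABAABCACBAABCACBAACCBAABCACBCABAACCBAABCACBCABAA…BCABAABCACBAACCBAABCACBCABAACCBCABCABAACCBAABCACBCABAABCAC  (len 443)
k=7  BAACCBCABCABAABCACBAABCACBAACCBAABCACBCABAACCBAABCACBCABAA…CACBAABCACBAACCBCABCABAACCBAABCACBCABAABCACBAACCBAABCACBCA  (len 977)
k=8  BAACCBCABCABAABCACBAABCACBAACCBAABCACBCABAACCBAABCACBCABAA…BCABAABCACBAACCBAABCACBCABAACCBCABCABAACCBAABCACBCABAABCAC  (len 2155)
k=9  BAACCBCABCABAABCACBAABCACBAACCBAABCACBCABAACCBAABCACBCABAA…CACBAABCACBAACCBCABCABAACCBAABCACBCABAABCACBAACCBAABCACBCA  (len 4753)

1299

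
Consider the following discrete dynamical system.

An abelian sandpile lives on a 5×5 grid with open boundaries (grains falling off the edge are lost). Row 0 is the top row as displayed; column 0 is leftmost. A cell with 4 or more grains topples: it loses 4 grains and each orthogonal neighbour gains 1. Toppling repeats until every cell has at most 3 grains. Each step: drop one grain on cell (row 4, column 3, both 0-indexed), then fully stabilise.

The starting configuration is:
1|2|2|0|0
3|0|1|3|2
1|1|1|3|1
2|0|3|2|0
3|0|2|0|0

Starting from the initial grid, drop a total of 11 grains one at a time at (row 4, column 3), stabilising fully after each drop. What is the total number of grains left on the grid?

[0] 1|2|2|0|0
3|0|1|3|2
1|1|1|3|1
2|0|3|2|0
3|0|2|0|0
[1] 1|2|2|0|0
3|0|1|3|2
1|1|1|3|1
2|0|3|2|0
3|0|2|1|0
[2] 1|2|2|0|0
3|0|1|3|2
1|1|1|3|1
2|0|3|2|0
3|0|2|2|0
[3] 1|2|2|0|0
3|0|1|3|2
1|1|1|3|1
2|0|3|2|0
3|0|2|3|0
[4] 1|2|2|0|0
3|0|1|3|2
1|1|1|3|1
2|0|3|3|0
3|0|3|0|1
[5] 1|2|2|0|0
3|0|1|3|2
1|1|1|3|1
2|0|3|3|0
3|0|3|1|1
[6] 1|2|2|0|0
3|0|1|3|2
1|1|1|3|1
2|0|3|3|0
3|0|3|2|1
[7] 1|2|2|0|0
3|0|1|3|2
1|1|1|3|1
2|0|3|3|0
3|0|3|3|1
[8] 1|2|2|1|0
3|0|2|0|3
1|1|3|1|2
2|1|1|2|1
3|1|1|2|2
[9] 1|2|2|1|0
3|0|2|0|3
1|1|3|1|2
2|1|1|2|1
3|1|1|3|2
[10] 1|2|2|1|0
3|0|2|0|3
1|1|3|1|2
2|1|1|3|1
3|1|2|0|3
[11] 1|2|2|1|0
3|0|2|0|3
1|1|3|1|2
2|1|1|3|1
3|1|2|1|3

40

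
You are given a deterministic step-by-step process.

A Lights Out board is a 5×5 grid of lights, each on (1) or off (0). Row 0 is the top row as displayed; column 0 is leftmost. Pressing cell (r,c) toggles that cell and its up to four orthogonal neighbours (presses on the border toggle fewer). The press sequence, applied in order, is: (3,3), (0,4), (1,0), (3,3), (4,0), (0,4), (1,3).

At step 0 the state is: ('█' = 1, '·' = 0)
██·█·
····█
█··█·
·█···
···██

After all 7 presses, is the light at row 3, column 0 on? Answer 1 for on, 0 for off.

step 0: ██·█·
····█
█··█·
·█···
···██
step 1: ██·█·
····█
█····
·████
····█
step 2: ██··█
·····
█····
·████
····█
step 3: ·█··█
██···
·····
·████
····█
step 4: ·█··█
██···
···█·
·█···
···██
step 5: ·█··█
██···
···█·
██···
██·██
step 6: ·█·█·
██··█
···█·
██···
██·██
step 7: ·█···
████·
·····
██···
██·██

1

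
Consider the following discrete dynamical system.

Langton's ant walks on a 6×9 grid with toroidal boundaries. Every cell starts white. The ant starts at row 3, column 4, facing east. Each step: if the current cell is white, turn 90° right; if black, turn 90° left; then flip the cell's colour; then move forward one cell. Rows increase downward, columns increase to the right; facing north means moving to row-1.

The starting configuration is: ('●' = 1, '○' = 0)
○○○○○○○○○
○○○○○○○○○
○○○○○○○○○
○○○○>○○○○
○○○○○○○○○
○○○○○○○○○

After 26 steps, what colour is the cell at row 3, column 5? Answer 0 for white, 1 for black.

k=0  ○○○○○○○○○
○○○○○○○○○
○○○○○○○○○
○○○○>○○○○
○○○○○○○○○
○○○○○○○○○
k=1  ○○○○○○○○○
○○○○○○○○○
○○○○○○○○○
○○○○●○○○○
○○○○v○○○○
○○○○○○○○○
k=2  ○○○○○○○○○
○○○○○○○○○
○○○○○○○○○
○○○○●○○○○
○○○<●○○○○
○○○○○○○○○
k=3  ○○○○○○○○○
○○○○○○○○○
○○○○○○○○○
○○○^●○○○○
○○○●●○○○○
○○○○○○○○○
k=4  ○○○○○○○○○
○○○○○○○○○
○○○○○○○○○
○○○●>○○○○
○○○●●○○○○
○○○○○○○○○
k=5  ○○○○○○○○○
○○○○○○○○○
○○○○^○○○○
○○○●○○○○○
○○○●●○○○○
○○○○○○○○○
k=6  ○○○○○○○○○
○○○○○○○○○
○○○○●>○○○
○○○●○○○○○
○○○●●○○○○
○○○○○○○○○
k=7  ○○○○○○○○○
○○○○○○○○○
○○○○●●○○○
○○○●○v○○○
○○○●●○○○○
○○○○○○○○○
k=8  ○○○○○○○○○
○○○○○○○○○
○○○○●●○○○
○○○●<●○○○
○○○●●○○○○
○○○○○○○○○
k=9  ○○○○○○○○○
○○○○○○○○○
○○○○^●○○○
○○○●●●○○○
○○○●●○○○○
○○○○○○○○○
k=10  ○○○○○○○○○
○○○○○○○○○
○○○<○●○○○
○○○●●●○○○
○○○●●○○○○
○○○○○○○○○
k=11  ○○○○○○○○○
○○○^○○○○○
○○○●○●○○○
○○○●●●○○○
○○○●●○○○○
○○○○○○○○○
k=12  ○○○○○○○○○
○○○●>○○○○
○○○●○●○○○
○○○●●●○○○
○○○●●○○○○
○○○○○○○○○
k=13  ○○○○○○○○○
○○○●●○○○○
○○○●v●○○○
○○○●●●○○○
○○○●●○○○○
○○○○○○○○○
k=14  ○○○○○○○○○
○○○●●○○○○
○○○<●●○○○
○○○●●●○○○
○○○●●○○○○
○○○○○○○○○
k=15  ○○○○○○○○○
○○○●●○○○○
○○○○●●○○○
○○○v●●○○○
○○○●●○○○○
○○○○○○○○○
k=16  ○○○○○○○○○
○○○●●○○○○
○○○○●●○○○
○○○○>●○○○
○○○●●○○○○
○○○○○○○○○
k=17  ○○○○○○○○○
○○○●●○○○○
○○○○^●○○○
○○○○○●○○○
○○○●●○○○○
○○○○○○○○○
k=18  ○○○○○○○○○
○○○●●○○○○
○○○<○●○○○
○○○○○●○○○
○○○●●○○○○
○○○○○○○○○
k=19  ○○○○○○○○○
○○○^●○○○○
○○○●○●○○○
○○○○○●○○○
○○○●●○○○○
○○○○○○○○○
k=20  ○○○○○○○○○
○○<○●○○○○
○○○●○●○○○
○○○○○●○○○
○○○●●○○○○
○○○○○○○○○
k=21  ○○^○○○○○○
○○●○●○○○○
○○○●○●○○○
○○○○○●○○○
○○○●●○○○○
○○○○○○○○○
k=22  ○○●>○○○○○
○○●○●○○○○
○○○●○●○○○
○○○○○●○○○
○○○●●○○○○
○○○○○○○○○
k=23  ○○●●○○○○○
○○●v●○○○○
○○○●○●○○○
○○○○○●○○○
○○○●●○○○○
○○○○○○○○○
k=24  ○○●●○○○○○
○○<●●○○○○
○○○●○●○○○
○○○○○●○○○
○○○●●○○○○
○○○○○○○○○
k=25  ○○●●○○○○○
○○○●●○○○○
○○v●○●○○○
○○○○○●○○○
○○○●●○○○○
○○○○○○○○○
k=26  ○○●●○○○○○
○○○●●○○○○
○<●●○●○○○
○○○○○●○○○
○○○●●○○○○
○○○○○○○○○

1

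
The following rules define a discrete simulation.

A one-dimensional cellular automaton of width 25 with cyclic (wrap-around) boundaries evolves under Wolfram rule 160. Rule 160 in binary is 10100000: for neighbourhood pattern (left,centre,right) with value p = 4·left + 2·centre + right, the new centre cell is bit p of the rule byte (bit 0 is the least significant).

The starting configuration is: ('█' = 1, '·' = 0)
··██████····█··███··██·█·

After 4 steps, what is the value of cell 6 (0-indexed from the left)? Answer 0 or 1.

k=0  ··██████····█··███··██·█·
k=1  ···████·········█·····█··
k=2  ····██···················
k=3  ·························
k=4  ·························

0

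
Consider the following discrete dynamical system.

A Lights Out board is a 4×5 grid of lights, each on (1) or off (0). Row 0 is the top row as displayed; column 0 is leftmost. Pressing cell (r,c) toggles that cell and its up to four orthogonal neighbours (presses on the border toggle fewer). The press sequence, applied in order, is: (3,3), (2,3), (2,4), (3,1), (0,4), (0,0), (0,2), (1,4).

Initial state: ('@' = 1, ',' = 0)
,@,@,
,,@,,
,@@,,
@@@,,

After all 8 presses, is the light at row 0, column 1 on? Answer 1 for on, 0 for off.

1

t=0: ,@,@,
,,@,,
,@@,,
@@@,,
t=1: ,@,@,
,,@,,
,@@@,
@@,@@
t=2: ,@,@,
,,@@,
,@,,@
@@,,@
t=3: ,@,@,
,,@@@
,@,@,
@@,,,
t=4: ,@,@,
,,@@@
,,,@,
,,@,,
t=5: ,@,,@
,,@@,
,,,@,
,,@,,
t=6: @,,,@
@,@@,
,,,@,
,,@,,
t=7: @@@@@
@,,@,
,,,@,
,,@,,
t=8: @@@@,
@,,,@
,,,@@
,,@,,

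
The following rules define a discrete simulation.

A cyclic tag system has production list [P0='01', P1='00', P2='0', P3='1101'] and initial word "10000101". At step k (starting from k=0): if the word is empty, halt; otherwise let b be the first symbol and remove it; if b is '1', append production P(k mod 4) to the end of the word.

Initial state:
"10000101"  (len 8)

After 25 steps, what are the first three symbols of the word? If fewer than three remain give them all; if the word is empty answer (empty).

111

0) "10000101"  (len 8)
1) "000010101"  (len 9)
2) "00010101"  (len 8)
3) "0010101"  (len 7)
4) "010101"  (len 6)
5) "10101"  (len 5)
6) "010100"  (len 6)
7) "10100"  (len 5)
8) "01001101"  (len 8)
9) "1001101"  (len 7)
10) "00110100"  (len 8)
11) "0110100"  (len 7)
12) "110100"  (len 6)
13) "1010001"  (len 7)
14) "01000100"  (len 8)
15) "1000100"  (len 7)
16) "0001001101"  (len 10)
17) "001001101"  (len 9)
18) "01001101"  (len 8)
19) "1001101"  (len 7)
20) "0011011101"  (len 10)
21) "011011101"  (len 9)
22) "11011101"  (len 8)
23) "10111010"  (len 8)
24) "01110101101"  (len 11)
25) "1110101101"  (len 10)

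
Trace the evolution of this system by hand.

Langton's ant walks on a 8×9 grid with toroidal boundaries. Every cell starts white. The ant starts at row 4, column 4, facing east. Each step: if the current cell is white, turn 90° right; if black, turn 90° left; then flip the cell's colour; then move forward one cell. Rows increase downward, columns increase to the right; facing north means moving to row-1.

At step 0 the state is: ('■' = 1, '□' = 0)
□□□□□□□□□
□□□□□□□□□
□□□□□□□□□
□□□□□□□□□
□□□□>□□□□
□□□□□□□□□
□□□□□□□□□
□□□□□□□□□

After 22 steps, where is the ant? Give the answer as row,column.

1,3

[0] □□□□□□□□□
□□□□□□□□□
□□□□□□□□□
□□□□□□□□□
□□□□>□□□□
□□□□□□□□□
□□□□□□□□□
□□□□□□□□□
[1] □□□□□□□□□
□□□□□□□□□
□□□□□□□□□
□□□□□□□□□
□□□□■□□□□
□□□□v□□□□
□□□□□□□□□
□□□□□□□□□
[2] □□□□□□□□□
□□□□□□□□□
□□□□□□□□□
□□□□□□□□□
□□□□■□□□□
□□□<■□□□□
□□□□□□□□□
□□□□□□□□□
[3] □□□□□□□□□
□□□□□□□□□
□□□□□□□□□
□□□□□□□□□
□□□^■□□□□
□□□■■□□□□
□□□□□□□□□
□□□□□□□□□
[4] □□□□□□□□□
□□□□□□□□□
□□□□□□□□□
□□□□□□□□□
□□□■>□□□□
□□□■■□□□□
□□□□□□□□□
□□□□□□□□□
[5] □□□□□□□□□
□□□□□□□□□
□□□□□□□□□
□□□□^□□□□
□□□■□□□□□
□□□■■□□□□
□□□□□□□□□
□□□□□□□□□
[6] □□□□□□□□□
□□□□□□□□□
□□□□□□□□□
□□□□■>□□□
□□□■□□□□□
□□□■■□□□□
□□□□□□□□□
□□□□□□□□□
[7] □□□□□□□□□
□□□□□□□□□
□□□□□□□□□
□□□□■■□□□
□□□■□v□□□
□□□■■□□□□
□□□□□□□□□
□□□□□□□□□
[8] □□□□□□□□□
□□□□□□□□□
□□□□□□□□□
□□□□■■□□□
□□□■<■□□□
□□□■■□□□□
□□□□□□□□□
□□□□□□□□□
[9] □□□□□□□□□
□□□□□□□□□
□□□□□□□□□
□□□□^■□□□
□□□■■■□□□
□□□■■□□□□
□□□□□□□□□
□□□□□□□□□
[10] □□□□□□□□□
□□□□□□□□□
□□□□□□□□□
□□□<□■□□□
□□□■■■□□□
□□□■■□□□□
□□□□□□□□□
□□□□□□□□□
[11] □□□□□□□□□
□□□□□□□□□
□□□^□□□□□
□□□■□■□□□
□□□■■■□□□
□□□■■□□□□
□□□□□□□□□
□□□□□□□□□
[12] □□□□□□□□□
□□□□□□□□□
□□□■>□□□□
□□□■□■□□□
□□□■■■□□□
□□□■■□□□□
□□□□□□□□□
□□□□□□□□□
[13] □□□□□□□□□
□□□□□□□□□
□□□■■□□□□
□□□■v■□□□
□□□■■■□□□
□□□■■□□□□
□□□□□□□□□
□□□□□□□□□
[14] □□□□□□□□□
□□□□□□□□□
□□□■■□□□□
□□□<■■□□□
□□□■■■□□□
□□□■■□□□□
□□□□□□□□□
□□□□□□□□□
[15] □□□□□□□□□
□□□□□□□□□
□□□■■□□□□
□□□□■■□□□
□□□v■■□□□
□□□■■□□□□
□□□□□□□□□
□□□□□□□□□
[16] □□□□□□□□□
□□□□□□□□□
□□□■■□□□□
□□□□■■□□□
□□□□>■□□□
□□□■■□□□□
□□□□□□□□□
□□□□□□□□□
[17] □□□□□□□□□
□□□□□□□□□
□□□■■□□□□
□□□□^■□□□
□□□□□■□□□
□□□■■□□□□
□□□□□□□□□
□□□□□□□□□
[18] □□□□□□□□□
□□□□□□□□□
□□□■■□□□□
□□□<□■□□□
□□□□□■□□□
□□□■■□□□□
□□□□□□□□□
□□□□□□□□□
[19] □□□□□□□□□
□□□□□□□□□
□□□^■□□□□
□□□■□■□□□
□□□□□■□□□
□□□■■□□□□
□□□□□□□□□
□□□□□□□□□
[20] □□□□□□□□□
□□□□□□□□□
□□<□■□□□□
□□□■□■□□□
□□□□□■□□□
□□□■■□□□□
□□□□□□□□□
□□□□□□□□□
[21] □□□□□□□□□
□□^□□□□□□
□□■□■□□□□
□□□■□■□□□
□□□□□■□□□
□□□■■□□□□
□□□□□□□□□
□□□□□□□□□
[22] □□□□□□□□□
□□■>□□□□□
□□■□■□□□□
□□□■□■□□□
□□□□□■□□□
□□□■■□□□□
□□□□□□□□□
□□□□□□□□□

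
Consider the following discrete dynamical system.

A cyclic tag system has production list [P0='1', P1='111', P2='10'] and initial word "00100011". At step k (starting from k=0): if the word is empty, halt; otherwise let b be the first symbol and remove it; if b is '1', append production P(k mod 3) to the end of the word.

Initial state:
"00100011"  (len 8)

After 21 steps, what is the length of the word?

15

[0] "00100011"  (len 8)
[1] "0100011"  (len 7)
[2] "100011"  (len 6)
[3] "0001110"  (len 7)
[4] "001110"  (len 6)
[5] "01110"  (len 5)
[6] "1110"  (len 4)
[7] "1101"  (len 4)
[8] "101111"  (len 6)
[9] "0111110"  (len 7)
[10] "111110"  (len 6)
[11] "11110111"  (len 8)
[12] "111011110"  (len 9)
[13] "110111101"  (len 9)
[14] "10111101111"  (len 11)
[15] "011110111110"  (len 12)
[16] "11110111110"  (len 11)
[17] "1110111110111"  (len 13)
[18] "11011111011110"  (len 14)
[19] "10111110111101"  (len 14)
[20] "0111110111101111"  (len 16)
[21] "111110111101111"  (len 15)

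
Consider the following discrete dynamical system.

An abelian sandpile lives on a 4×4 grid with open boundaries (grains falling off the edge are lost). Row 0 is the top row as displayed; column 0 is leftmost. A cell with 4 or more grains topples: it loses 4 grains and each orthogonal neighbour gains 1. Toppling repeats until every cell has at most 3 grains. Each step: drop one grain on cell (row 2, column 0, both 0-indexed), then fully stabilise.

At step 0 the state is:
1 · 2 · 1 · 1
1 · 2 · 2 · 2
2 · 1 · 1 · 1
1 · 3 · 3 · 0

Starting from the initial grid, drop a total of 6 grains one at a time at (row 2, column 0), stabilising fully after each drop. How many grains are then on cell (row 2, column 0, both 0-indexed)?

0

0) 1 · 2 · 1 · 1
1 · 2 · 2 · 2
2 · 1 · 1 · 1
1 · 3 · 3 · 0
1) 1 · 2 · 1 · 1
1 · 2 · 2 · 2
3 · 1 · 1 · 1
1 · 3 · 3 · 0
2) 1 · 2 · 1 · 1
2 · 2 · 2 · 2
0 · 2 · 1 · 1
2 · 3 · 3 · 0
3) 1 · 2 · 1 · 1
2 · 2 · 2 · 2
1 · 2 · 1 · 1
2 · 3 · 3 · 0
4) 1 · 2 · 1 · 1
2 · 2 · 2 · 2
2 · 2 · 1 · 1
2 · 3 · 3 · 0
5) 1 · 2 · 1 · 1
2 · 2 · 2 · 2
3 · 2 · 1 · 1
2 · 3 · 3 · 0
6) 1 · 2 · 1 · 1
3 · 2 · 2 · 2
0 · 3 · 1 · 1
3 · 3 · 3 · 0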